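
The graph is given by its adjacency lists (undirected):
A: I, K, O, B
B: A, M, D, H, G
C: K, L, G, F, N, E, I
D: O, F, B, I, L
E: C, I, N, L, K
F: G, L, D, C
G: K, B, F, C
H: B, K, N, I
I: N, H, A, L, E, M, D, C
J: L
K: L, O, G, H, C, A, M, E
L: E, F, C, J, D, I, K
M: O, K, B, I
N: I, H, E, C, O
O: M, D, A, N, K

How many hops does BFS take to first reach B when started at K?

2

Level 0: K
Level 1: A, C, E, G, H, L, M, O
Level 2: B, D, F, I, J, N
B first appears at level 2.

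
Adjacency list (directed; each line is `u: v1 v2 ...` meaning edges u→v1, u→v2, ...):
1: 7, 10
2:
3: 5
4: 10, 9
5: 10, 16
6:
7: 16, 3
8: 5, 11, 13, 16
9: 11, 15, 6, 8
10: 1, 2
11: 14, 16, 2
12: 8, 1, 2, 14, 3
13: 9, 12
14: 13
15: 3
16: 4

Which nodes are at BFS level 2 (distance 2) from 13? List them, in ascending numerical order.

1, 2, 3, 6, 8, 11, 14, 15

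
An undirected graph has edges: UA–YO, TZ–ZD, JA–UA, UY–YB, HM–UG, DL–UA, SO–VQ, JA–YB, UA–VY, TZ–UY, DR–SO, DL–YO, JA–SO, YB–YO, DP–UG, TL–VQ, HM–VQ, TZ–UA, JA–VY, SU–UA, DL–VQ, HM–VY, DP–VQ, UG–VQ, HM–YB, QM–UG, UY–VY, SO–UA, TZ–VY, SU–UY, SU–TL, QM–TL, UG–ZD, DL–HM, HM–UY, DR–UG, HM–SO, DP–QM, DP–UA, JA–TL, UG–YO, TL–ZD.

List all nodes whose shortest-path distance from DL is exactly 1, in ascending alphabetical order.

Level 0: DL
Level 1: HM, UA, VQ, YO
Level 2: DP, JA, SO, SU, TL, TZ, UG, UY, VY, YB
Level 3: DR, QM, ZD

HM, UA, VQ, YO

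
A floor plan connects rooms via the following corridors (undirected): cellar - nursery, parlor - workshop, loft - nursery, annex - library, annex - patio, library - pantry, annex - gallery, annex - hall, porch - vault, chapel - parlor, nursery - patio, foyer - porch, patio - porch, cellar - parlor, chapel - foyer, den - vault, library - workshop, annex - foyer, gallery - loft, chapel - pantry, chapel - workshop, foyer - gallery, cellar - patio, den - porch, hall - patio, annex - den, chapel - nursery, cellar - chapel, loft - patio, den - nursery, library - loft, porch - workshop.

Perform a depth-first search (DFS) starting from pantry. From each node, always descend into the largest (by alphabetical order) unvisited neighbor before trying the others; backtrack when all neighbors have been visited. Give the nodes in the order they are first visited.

pantry, library, workshop, porch, vault, den, nursery, patio, loft, gallery, foyer, chapel, parlor, cellar, annex, hall

Visit pantry
pantry → library
library → workshop
workshop → porch
porch → vault
vault → den
den → nursery
nursery → patio
patio → loft
loft → gallery
gallery → foyer
foyer → chapel
chapel → parlor
parlor → cellar
foyer → annex
annex → hall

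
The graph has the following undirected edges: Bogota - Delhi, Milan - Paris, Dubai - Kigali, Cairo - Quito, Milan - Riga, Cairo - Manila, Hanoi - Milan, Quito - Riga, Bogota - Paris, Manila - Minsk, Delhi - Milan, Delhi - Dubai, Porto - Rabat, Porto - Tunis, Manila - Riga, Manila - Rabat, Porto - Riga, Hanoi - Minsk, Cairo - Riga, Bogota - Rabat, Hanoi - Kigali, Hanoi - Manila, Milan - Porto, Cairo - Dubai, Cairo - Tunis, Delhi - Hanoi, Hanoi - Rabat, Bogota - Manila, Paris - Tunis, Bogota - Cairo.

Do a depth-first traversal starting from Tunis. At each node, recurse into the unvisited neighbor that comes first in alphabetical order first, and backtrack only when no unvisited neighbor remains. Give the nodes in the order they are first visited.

Tunis Cairo Bogota Delhi Dubai Kigali Hanoi Manila Minsk Rabat Porto Milan Paris Riga Quito

Visit Tunis
Tunis → Cairo
Cairo → Bogota
Bogota → Delhi
Delhi → Dubai
Dubai → Kigali
Kigali → Hanoi
Hanoi → Manila
Manila → Minsk
Manila → Rabat
Rabat → Porto
Porto → Milan
Milan → Paris
Milan → Riga
Riga → Quito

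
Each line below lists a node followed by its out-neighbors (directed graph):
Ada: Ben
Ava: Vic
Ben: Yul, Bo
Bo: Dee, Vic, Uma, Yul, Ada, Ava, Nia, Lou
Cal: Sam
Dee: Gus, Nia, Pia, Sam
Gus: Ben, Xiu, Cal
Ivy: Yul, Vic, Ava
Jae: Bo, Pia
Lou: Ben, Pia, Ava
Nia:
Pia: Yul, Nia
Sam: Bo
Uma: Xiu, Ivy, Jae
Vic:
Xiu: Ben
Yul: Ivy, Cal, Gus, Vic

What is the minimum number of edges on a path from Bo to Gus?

Level 0: Bo
Level 1: Ada, Ava, Dee, Lou, Nia, Uma, Vic, Yul
Level 2: Ben, Cal, Gus, Ivy, Jae, Pia, Sam, Xiu
Gus first appears at level 2.

2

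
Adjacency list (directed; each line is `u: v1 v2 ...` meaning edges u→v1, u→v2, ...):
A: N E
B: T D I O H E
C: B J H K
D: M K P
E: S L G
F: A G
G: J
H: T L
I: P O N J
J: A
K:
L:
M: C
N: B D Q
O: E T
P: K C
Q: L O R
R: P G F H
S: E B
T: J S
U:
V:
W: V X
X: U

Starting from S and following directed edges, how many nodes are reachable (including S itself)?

BFS from S visits: S, E, B, L, G, T, O, I, H, D, J, P, N, M, K, A, C, Q, R, F
Reachable nodes: 20 of 24 total.

20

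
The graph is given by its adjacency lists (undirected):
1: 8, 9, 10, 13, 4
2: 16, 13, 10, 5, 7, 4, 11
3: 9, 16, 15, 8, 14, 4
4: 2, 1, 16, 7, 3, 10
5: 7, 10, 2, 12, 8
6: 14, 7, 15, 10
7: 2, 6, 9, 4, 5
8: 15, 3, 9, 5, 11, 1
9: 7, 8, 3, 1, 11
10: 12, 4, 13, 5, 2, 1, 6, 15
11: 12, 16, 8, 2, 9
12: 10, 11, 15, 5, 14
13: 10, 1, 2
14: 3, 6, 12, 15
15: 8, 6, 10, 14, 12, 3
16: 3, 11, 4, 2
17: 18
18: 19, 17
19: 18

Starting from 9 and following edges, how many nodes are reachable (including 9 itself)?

16

BFS from 9 visits: 9, 1, 3, 7, 8, 11, 4, 10, 13, 14, 15, 16, 2, 5, 6, 12
Reachable nodes: 16 of 19 total.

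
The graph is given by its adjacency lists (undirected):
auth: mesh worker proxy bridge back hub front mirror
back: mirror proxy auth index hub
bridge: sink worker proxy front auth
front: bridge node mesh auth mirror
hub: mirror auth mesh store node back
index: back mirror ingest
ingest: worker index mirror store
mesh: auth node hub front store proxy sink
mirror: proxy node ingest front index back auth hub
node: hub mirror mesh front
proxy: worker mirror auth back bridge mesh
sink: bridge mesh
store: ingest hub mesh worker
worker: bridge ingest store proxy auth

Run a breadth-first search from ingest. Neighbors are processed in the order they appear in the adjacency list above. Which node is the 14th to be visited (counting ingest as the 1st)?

Visit ingest; enqueue worker, index, mirror, store → queue [worker, index, mirror, store]
Visit worker; enqueue bridge, proxy, auth → queue [index, mirror, store, bridge, proxy, auth]
Visit index; enqueue back → queue [mirror, store, bridge, proxy, auth, back]
Visit mirror; enqueue node, front, hub → queue [store, bridge, proxy, auth, back, node, front, hub]
Visit store; enqueue mesh → queue [bridge, proxy, auth, back, node, front, hub, mesh]
Visit bridge; enqueue sink → queue [proxy, auth, back, node, front, hub, mesh, sink]
Visit proxy → queue [auth, back, node, front, hub, mesh, sink]
Visit auth → queue [back, node, front, hub, mesh, sink]
Visit back → queue [node, front, hub, mesh, sink]
Visit node → queue [front, hub, mesh, sink]
Visit front → queue [hub, mesh, sink]
Visit hub → queue [mesh, sink]
Visit mesh → queue [sink]
Visit sink → queue []

Visit order: ingest, worker, index, mirror, store, bridge, proxy, auth, back, node, front, hub, mesh, sink

sink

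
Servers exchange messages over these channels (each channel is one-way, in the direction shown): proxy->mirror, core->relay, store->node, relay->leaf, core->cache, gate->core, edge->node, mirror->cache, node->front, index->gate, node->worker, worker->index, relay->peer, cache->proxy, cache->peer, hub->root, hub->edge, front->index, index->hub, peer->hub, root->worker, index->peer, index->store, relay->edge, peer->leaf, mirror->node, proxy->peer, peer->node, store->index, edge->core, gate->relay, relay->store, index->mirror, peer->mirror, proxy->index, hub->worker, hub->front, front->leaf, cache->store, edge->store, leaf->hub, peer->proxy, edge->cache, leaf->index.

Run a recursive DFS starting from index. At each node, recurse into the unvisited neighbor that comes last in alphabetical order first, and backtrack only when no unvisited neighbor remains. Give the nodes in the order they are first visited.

index, store, node, worker, front, leaf, hub, root, edge, core, relay, peer, proxy, mirror, cache, gate

Visit index
index → store
store → node
node → worker
node → front
front → leaf
leaf → hub
hub → root
hub → edge
edge → core
core → relay
relay → peer
peer → proxy
proxy → mirror
mirror → cache
index → gate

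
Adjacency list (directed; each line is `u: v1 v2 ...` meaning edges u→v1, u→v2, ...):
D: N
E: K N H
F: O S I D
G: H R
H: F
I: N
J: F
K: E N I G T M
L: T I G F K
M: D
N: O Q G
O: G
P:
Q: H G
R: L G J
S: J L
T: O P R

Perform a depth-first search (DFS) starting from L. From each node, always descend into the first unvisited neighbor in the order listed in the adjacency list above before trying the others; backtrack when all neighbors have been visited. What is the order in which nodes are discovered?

L, T, O, G, H, F, S, J, I, N, Q, D, R, P, K, E, M

Visit L
L → T
T → O
O → G
G → H
H → F
F → S
S → J
F → I
I → N
N → Q
F → D
G → R
T → P
L → K
K → E
K → M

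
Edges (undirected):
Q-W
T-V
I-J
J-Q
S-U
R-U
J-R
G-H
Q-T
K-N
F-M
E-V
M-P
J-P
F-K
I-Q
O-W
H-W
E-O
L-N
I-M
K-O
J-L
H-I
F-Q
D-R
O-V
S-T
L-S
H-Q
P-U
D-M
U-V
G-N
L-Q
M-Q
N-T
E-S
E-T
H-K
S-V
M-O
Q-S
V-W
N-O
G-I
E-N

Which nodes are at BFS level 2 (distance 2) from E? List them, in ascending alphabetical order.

G, K, L, M, Q, U, W

Level 0: E
Level 1: N, O, S, T, V
Level 2: G, K, L, M, Q, U, W
Level 3: D, F, H, I, J, P, R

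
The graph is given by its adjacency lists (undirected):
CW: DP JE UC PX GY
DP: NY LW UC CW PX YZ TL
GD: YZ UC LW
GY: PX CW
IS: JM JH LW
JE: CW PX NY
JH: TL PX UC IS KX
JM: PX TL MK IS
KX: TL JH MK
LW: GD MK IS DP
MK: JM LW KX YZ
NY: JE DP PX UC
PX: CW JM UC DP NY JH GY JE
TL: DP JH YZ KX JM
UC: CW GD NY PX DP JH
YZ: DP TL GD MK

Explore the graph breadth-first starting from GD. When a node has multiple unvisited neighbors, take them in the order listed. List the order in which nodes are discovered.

Visit GD; enqueue YZ, UC, LW → queue [YZ, UC, LW]
Visit YZ; enqueue DP, TL, MK → queue [UC, LW, DP, TL, MK]
Visit UC; enqueue CW, NY, PX, JH → queue [LW, DP, TL, MK, CW, NY, PX, JH]
Visit LW; enqueue IS → queue [DP, TL, MK, CW, NY, PX, JH, IS]
Visit DP → queue [TL, MK, CW, NY, PX, JH, IS]
Visit TL; enqueue KX, JM → queue [MK, CW, NY, PX, JH, IS, KX, JM]
Visit MK → queue [CW, NY, PX, JH, IS, KX, JM]
Visit CW; enqueue JE, GY → queue [NY, PX, JH, IS, KX, JM, JE, GY]
Visit NY → queue [PX, JH, IS, KX, JM, JE, GY]
Visit PX → queue [JH, IS, KX, JM, JE, GY]
Visit JH → queue [IS, KX, JM, JE, GY]
Visit IS → queue [KX, JM, JE, GY]
Visit KX → queue [JM, JE, GY]
Visit JM → queue [JE, GY]
Visit JE → queue [GY]
Visit GY → queue []

GD, YZ, UC, LW, DP, TL, MK, CW, NY, PX, JH, IS, KX, JM, JE, GY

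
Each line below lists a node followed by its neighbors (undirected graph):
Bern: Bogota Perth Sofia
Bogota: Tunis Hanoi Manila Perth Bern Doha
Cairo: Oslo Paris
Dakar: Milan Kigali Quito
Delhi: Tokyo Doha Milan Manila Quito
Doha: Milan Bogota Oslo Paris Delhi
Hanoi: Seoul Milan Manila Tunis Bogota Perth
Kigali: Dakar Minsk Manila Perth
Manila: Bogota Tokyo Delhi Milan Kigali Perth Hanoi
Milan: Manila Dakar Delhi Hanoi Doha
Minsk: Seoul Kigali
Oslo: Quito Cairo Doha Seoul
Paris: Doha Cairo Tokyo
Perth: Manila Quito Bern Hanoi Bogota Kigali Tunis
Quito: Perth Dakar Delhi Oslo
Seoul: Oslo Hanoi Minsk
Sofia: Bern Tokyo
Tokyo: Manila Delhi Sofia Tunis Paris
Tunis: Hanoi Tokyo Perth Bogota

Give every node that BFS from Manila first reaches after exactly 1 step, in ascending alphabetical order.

Bogota, Delhi, Hanoi, Kigali, Milan, Perth, Tokyo

Level 0: Manila
Level 1: Bogota, Delhi, Hanoi, Kigali, Milan, Perth, Tokyo
Level 2: Bern, Dakar, Doha, Minsk, Paris, Quito, Seoul, Sofia, Tunis
Level 3: Cairo, Oslo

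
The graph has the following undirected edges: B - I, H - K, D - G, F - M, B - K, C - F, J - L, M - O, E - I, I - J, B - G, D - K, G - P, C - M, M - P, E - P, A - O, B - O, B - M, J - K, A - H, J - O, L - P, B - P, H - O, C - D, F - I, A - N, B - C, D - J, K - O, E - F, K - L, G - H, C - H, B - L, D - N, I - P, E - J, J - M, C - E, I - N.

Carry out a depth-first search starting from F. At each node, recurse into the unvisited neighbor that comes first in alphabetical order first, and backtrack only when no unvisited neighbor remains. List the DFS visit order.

F, C, B, G, D, J, E, I, N, A, H, K, L, P, M, O

Visit F
F → C
C → B
B → G
G → D
D → J
J → E
E → I
I → N
N → A
A → H
H → K
K → L
L → P
P → M
M → O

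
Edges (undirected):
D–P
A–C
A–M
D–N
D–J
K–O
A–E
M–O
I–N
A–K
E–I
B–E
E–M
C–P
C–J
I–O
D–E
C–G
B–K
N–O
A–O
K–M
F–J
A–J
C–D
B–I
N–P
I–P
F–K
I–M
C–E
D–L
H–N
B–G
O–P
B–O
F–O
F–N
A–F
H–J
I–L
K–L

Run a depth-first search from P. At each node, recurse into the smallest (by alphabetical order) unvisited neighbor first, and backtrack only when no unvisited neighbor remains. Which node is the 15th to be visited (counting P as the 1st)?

N

Visit P
P → C
C → A
A → E
E → B
B → G
B → I
I → L
L → D
D → J
J → F
F → K
K → M
M → O
O → N
N → H

Visit order: P, C, A, E, B, G, I, L, D, J, F, K, M, O, N, H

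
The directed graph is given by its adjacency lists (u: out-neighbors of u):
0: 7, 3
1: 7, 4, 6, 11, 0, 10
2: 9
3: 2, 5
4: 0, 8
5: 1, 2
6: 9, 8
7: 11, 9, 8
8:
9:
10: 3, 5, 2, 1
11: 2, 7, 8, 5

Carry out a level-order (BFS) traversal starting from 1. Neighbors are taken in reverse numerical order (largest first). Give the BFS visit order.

1, 11, 10, 7, 6, 4, 0, 8, 5, 2, 3, 9

Visit 1; enqueue 11, 10, 7, 6, 4, 0 → queue [11, 10, 7, 6, 4, 0]
Visit 11; enqueue 8, 5, 2 → queue [10, 7, 6, 4, 0, 8, 5, 2]
Visit 10; enqueue 3 → queue [7, 6, 4, 0, 8, 5, 2, 3]
Visit 7; enqueue 9 → queue [6, 4, 0, 8, 5, 2, 3, 9]
Visit 6 → queue [4, 0, 8, 5, 2, 3, 9]
Visit 4 → queue [0, 8, 5, 2, 3, 9]
Visit 0 → queue [8, 5, 2, 3, 9]
Visit 8 → queue [5, 2, 3, 9]
Visit 5 → queue [2, 3, 9]
Visit 2 → queue [3, 9]
Visit 3 → queue [9]
Visit 9 → queue []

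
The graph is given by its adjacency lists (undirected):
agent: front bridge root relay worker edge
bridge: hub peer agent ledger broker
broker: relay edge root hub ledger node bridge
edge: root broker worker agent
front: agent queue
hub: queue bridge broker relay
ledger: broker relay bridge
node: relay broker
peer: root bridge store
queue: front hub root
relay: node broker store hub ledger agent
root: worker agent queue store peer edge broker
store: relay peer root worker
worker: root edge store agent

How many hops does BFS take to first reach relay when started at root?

2

Level 0: root
Level 1: agent, broker, edge, peer, queue, store, worker
Level 2: bridge, front, hub, ledger, node, relay
relay first appears at level 2.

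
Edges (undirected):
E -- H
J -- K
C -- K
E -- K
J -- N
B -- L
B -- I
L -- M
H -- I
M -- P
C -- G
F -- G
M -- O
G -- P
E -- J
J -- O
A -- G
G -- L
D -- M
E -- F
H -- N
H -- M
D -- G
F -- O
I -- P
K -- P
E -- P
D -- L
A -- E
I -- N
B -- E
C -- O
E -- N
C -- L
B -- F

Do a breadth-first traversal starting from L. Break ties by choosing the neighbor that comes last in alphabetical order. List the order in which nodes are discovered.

L → M → G → D → C → B → P → O → H → F → A → K → I → E → J → N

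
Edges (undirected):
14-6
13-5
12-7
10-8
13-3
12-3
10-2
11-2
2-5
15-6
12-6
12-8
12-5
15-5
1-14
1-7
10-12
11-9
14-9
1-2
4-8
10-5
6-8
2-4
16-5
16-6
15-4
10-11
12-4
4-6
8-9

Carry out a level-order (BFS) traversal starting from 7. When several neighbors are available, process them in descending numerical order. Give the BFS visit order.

7 12 1 10 8 6 5 4 3 14 2 11 9 16 15 13

Visit 7; enqueue 12, 1 → queue [12, 1]
Visit 12; enqueue 10, 8, 6, 5, 4, 3 → queue [1, 10, 8, 6, 5, 4, 3]
Visit 1; enqueue 14, 2 → queue [10, 8, 6, 5, 4, 3, 14, 2]
Visit 10; enqueue 11 → queue [8, 6, 5, 4, 3, 14, 2, 11]
Visit 8; enqueue 9 → queue [6, 5, 4, 3, 14, 2, 11, 9]
Visit 6; enqueue 16, 15 → queue [5, 4, 3, 14, 2, 11, 9, 16, 15]
Visit 5; enqueue 13 → queue [4, 3, 14, 2, 11, 9, 16, 15, 13]
Visit 4 → queue [3, 14, 2, 11, 9, 16, 15, 13]
Visit 3 → queue [14, 2, 11, 9, 16, 15, 13]
Visit 14 → queue [2, 11, 9, 16, 15, 13]
Visit 2 → queue [11, 9, 16, 15, 13]
Visit 11 → queue [9, 16, 15, 13]
Visit 9 → queue [16, 15, 13]
Visit 16 → queue [15, 13]
Visit 15 → queue [13]
Visit 13 → queue []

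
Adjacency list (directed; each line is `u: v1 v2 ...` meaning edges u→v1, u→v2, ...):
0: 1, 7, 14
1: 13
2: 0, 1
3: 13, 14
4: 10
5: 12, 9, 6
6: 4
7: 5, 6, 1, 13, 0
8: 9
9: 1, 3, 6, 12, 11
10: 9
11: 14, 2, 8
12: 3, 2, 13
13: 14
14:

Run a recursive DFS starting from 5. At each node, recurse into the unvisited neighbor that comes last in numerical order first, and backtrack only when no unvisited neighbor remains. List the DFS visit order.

Visit 5
5 → 12
12 → 13
13 → 14
12 → 3
12 → 2
2 → 1
2 → 0
0 → 7
7 → 6
6 → 4
4 → 10
10 → 9
9 → 11
11 → 8

5, 12, 13, 14, 3, 2, 1, 0, 7, 6, 4, 10, 9, 11, 8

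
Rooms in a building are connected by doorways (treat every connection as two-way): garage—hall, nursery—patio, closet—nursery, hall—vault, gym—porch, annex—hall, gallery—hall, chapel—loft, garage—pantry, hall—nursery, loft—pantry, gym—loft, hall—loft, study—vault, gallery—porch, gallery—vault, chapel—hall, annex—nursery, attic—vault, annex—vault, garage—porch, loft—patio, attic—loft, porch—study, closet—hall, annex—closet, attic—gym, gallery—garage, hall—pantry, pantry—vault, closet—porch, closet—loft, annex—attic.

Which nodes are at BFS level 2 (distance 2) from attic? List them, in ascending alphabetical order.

Level 0: attic
Level 1: annex, gym, loft, vault
Level 2: chapel, closet, gallery, hall, nursery, pantry, patio, porch, study
Level 3: garage

chapel, closet, gallery, hall, nursery, pantry, patio, porch, study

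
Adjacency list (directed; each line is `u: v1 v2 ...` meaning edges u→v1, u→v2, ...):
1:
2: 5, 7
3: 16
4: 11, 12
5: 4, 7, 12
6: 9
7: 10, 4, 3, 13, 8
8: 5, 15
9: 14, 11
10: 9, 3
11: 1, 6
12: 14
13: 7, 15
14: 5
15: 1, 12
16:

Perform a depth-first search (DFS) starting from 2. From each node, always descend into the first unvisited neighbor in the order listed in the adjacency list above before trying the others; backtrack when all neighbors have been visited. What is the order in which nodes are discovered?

Visit 2
2 → 5
5 → 4
4 → 11
11 → 1
11 → 6
6 → 9
9 → 14
4 → 12
5 → 7
7 → 10
10 → 3
3 → 16
7 → 13
13 → 15
7 → 8

2 5 4 11 1 6 9 14 12 7 10 3 16 13 15 8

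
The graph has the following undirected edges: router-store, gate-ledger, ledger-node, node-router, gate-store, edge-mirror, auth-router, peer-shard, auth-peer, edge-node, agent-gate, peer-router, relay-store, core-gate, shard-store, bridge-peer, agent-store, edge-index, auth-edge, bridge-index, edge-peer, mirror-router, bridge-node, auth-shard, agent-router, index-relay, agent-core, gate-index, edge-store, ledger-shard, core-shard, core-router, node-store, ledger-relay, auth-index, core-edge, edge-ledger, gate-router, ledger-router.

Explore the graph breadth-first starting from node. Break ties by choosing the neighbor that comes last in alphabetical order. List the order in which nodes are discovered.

node store router ledger edge bridge shard relay gate agent peer mirror core auth index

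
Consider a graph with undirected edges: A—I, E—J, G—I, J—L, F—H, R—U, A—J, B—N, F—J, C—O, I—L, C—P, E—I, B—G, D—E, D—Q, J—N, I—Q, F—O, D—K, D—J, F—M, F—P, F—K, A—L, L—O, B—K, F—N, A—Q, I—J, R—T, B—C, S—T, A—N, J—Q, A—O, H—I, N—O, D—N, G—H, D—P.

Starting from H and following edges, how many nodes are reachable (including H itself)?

17

BFS from H visits: H, I, G, F, Q, L, J, E, A, B, P, O, N, M, K, D, C
Reachable nodes: 17 of 21 total.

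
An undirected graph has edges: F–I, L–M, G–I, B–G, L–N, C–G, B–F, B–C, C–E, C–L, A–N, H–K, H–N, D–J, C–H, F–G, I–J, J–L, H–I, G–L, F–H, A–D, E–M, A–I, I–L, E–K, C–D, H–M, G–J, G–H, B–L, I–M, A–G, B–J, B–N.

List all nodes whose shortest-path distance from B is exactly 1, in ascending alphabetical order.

Level 0: B
Level 1: C, F, G, J, L, N
Level 2: A, D, E, H, I, M
Level 3: K

C, F, G, J, L, N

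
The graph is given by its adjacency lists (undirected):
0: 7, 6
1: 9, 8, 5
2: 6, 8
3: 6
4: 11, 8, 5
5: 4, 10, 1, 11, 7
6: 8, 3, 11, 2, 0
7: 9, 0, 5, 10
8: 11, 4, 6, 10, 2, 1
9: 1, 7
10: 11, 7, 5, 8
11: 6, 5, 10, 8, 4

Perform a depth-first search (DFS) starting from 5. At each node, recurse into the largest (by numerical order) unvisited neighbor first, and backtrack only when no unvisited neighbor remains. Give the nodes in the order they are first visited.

5, 11, 10, 8, 6, 3, 2, 0, 7, 9, 1, 4

Visit 5
5 → 11
11 → 10
10 → 8
8 → 6
6 → 3
6 → 2
6 → 0
0 → 7
7 → 9
9 → 1
8 → 4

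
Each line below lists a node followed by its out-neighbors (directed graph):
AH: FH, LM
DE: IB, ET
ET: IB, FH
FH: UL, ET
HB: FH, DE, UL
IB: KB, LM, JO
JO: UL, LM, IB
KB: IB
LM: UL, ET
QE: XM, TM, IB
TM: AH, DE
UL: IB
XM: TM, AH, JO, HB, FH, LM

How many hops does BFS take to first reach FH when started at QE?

2

Level 0: QE
Level 1: IB, TM, XM
Level 2: AH, DE, FH, HB, JO, KB, LM
Level 3: ET, UL
FH first appears at level 2.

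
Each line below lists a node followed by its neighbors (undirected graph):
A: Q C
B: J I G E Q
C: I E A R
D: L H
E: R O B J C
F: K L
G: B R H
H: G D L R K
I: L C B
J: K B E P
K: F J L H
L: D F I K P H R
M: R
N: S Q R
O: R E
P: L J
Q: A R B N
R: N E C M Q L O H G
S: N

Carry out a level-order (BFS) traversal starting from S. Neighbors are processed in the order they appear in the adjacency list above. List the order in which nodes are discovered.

S -> N -> Q -> R -> A -> B -> E -> C -> M -> L -> O -> H -> G -> J -> I -> D -> F -> K -> P

Visit S; enqueue N → queue [N]
Visit N; enqueue Q, R → queue [Q, R]
Visit Q; enqueue A, B → queue [R, A, B]
Visit R; enqueue E, C, M, L, O, H, G → queue [A, B, E, C, M, L, O, H, G]
Visit A → queue [B, E, C, M, L, O, H, G]
Visit B; enqueue J, I → queue [E, C, M, L, O, H, G, J, I]
Visit E → queue [C, M, L, O, H, G, J, I]
Visit C → queue [M, L, O, H, G, J, I]
Visit M → queue [L, O, H, G, J, I]
Visit L; enqueue D, F, K, P → queue [O, H, G, J, I, D, F, K, P]
Visit O → queue [H, G, J, I, D, F, K, P]
Visit H → queue [G, J, I, D, F, K, P]
Visit G → queue [J, I, D, F, K, P]
Visit J → queue [I, D, F, K, P]
Visit I → queue [D, F, K, P]
Visit D → queue [F, K, P]
Visit F → queue [K, P]
Visit K → queue [P]
Visit P → queue []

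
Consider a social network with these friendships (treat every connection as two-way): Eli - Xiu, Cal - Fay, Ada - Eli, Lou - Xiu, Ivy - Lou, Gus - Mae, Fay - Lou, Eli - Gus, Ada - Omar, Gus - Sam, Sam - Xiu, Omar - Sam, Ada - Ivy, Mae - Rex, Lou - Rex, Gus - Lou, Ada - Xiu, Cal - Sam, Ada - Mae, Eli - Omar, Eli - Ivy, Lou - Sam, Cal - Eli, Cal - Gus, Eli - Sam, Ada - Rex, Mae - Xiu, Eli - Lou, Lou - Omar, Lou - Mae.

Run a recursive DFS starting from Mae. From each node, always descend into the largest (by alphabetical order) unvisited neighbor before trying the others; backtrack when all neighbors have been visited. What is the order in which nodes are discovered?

Visit Mae
Mae → Xiu
Xiu → Sam
Sam → Omar
Omar → Lou
Lou → Rex
Rex → Ada
Ada → Ivy
Ivy → Eli
Eli → Gus
Gus → Cal
Cal → Fay

Mae Xiu Sam Omar Lou Rex Ada Ivy Eli Gus Cal Fay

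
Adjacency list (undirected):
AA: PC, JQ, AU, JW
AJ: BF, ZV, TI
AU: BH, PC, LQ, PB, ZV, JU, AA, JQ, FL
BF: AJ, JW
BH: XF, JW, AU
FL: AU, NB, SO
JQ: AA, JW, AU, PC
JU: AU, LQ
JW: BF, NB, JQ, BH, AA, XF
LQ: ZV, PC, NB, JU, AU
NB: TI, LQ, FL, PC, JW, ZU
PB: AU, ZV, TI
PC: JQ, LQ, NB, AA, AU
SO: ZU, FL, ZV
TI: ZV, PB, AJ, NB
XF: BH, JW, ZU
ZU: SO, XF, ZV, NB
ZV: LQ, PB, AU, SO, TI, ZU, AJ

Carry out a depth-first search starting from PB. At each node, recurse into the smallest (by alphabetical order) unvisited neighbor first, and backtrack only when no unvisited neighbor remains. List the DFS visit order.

PB -> AU -> AA -> JQ -> JW -> BF -> AJ -> TI -> NB -> FL -> SO -> ZU -> XF -> BH -> ZV -> LQ -> JU -> PC

Visit PB
PB → AU
AU → AA
AA → JQ
JQ → JW
JW → BF
BF → AJ
AJ → TI
TI → NB
NB → FL
FL → SO
SO → ZU
ZU → XF
XF → BH
ZU → ZV
ZV → LQ
LQ → JU
LQ → PC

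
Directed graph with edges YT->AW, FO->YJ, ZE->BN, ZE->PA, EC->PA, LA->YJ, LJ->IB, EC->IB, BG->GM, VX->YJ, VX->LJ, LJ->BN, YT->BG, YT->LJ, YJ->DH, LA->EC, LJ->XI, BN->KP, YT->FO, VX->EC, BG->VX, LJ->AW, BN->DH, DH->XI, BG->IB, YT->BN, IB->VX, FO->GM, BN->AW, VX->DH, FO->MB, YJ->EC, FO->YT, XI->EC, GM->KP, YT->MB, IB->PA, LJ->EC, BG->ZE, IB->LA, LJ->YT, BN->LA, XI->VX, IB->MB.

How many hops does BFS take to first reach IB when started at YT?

2

Level 0: YT
Level 1: AW, BG, BN, FO, LJ, MB
Level 2: DH, EC, GM, IB, KP, LA, VX, XI, YJ, ZE
Level 3: PA
IB first appears at level 2.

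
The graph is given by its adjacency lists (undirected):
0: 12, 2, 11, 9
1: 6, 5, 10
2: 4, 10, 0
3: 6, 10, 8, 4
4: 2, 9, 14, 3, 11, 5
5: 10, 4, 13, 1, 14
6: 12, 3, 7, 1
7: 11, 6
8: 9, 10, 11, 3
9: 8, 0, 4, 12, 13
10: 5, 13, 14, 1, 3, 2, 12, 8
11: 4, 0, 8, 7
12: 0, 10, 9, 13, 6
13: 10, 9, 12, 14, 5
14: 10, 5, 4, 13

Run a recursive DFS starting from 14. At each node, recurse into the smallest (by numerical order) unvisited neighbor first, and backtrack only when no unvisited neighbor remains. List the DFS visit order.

Visit 14
14 → 4
4 → 2
2 → 0
0 → 9
9 → 8
8 → 3
3 → 6
6 → 1
1 → 5
5 → 10
10 → 12
12 → 13
6 → 7
7 → 11

14 4 2 0 9 8 3 6 1 5 10 12 13 7 11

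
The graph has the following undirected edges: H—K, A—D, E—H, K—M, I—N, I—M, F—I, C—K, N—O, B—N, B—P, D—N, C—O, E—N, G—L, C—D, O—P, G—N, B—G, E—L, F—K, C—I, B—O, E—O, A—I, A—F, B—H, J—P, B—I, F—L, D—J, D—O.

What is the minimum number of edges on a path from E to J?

Level 0: E
Level 1: H, L, N, O
Level 2: B, C, D, F, G, I, K, P
Level 3: A, J, M
J first appears at level 3.

3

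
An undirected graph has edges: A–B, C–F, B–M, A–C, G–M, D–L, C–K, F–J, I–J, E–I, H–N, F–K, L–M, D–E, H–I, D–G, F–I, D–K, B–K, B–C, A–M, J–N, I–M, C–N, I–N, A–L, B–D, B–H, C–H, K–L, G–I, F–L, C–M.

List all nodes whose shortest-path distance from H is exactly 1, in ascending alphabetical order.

B, C, I, N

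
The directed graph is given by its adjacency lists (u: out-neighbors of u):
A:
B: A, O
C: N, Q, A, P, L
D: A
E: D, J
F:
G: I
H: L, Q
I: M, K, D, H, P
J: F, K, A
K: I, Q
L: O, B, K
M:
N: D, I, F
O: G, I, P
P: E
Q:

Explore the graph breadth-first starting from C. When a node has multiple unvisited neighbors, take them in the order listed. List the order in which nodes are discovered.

Visit C; enqueue N, Q, A, P, L → queue [N, Q, A, P, L]
Visit N; enqueue D, I, F → queue [Q, A, P, L, D, I, F]
Visit Q → queue [A, P, L, D, I, F]
Visit A → queue [P, L, D, I, F]
Visit P; enqueue E → queue [L, D, I, F, E]
Visit L; enqueue O, B, K → queue [D, I, F, E, O, B, K]
Visit D → queue [I, F, E, O, B, K]
Visit I; enqueue M, H → queue [F, E, O, B, K, M, H]
Visit F → queue [E, O, B, K, M, H]
Visit E; enqueue J → queue [O, B, K, M, H, J]
Visit O; enqueue G → queue [B, K, M, H, J, G]
Visit B → queue [K, M, H, J, G]
Visit K → queue [M, H, J, G]
Visit M → queue [H, J, G]
Visit H → queue [J, G]
Visit J → queue [G]
Visit G → queue []

C -> N -> Q -> A -> P -> L -> D -> I -> F -> E -> O -> B -> K -> M -> H -> J -> G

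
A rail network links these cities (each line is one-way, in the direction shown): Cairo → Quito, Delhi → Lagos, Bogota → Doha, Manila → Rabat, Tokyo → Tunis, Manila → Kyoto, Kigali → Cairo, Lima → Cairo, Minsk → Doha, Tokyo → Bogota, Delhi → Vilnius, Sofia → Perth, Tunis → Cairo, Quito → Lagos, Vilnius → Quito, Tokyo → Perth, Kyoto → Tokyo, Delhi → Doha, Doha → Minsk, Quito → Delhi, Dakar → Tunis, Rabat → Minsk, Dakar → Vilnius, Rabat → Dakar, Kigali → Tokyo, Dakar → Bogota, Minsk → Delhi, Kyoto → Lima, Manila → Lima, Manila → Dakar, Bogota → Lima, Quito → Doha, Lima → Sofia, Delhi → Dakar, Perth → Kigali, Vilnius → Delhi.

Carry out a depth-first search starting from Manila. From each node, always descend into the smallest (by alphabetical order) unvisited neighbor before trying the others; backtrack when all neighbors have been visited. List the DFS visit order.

Manila Dakar Bogota Doha Minsk Delhi Lagos Vilnius Quito Lima Cairo Sofia Perth Kigali Tokyo Tunis Kyoto Rabat

Visit Manila
Manila → Dakar
Dakar → Bogota
Bogota → Doha
Doha → Minsk
Minsk → Delhi
Delhi → Lagos
Delhi → Vilnius
Vilnius → Quito
Bogota → Lima
Lima → Cairo
Lima → Sofia
Sofia → Perth
Perth → Kigali
Kigali → Tokyo
Tokyo → Tunis
Manila → Kyoto
Manila → Rabat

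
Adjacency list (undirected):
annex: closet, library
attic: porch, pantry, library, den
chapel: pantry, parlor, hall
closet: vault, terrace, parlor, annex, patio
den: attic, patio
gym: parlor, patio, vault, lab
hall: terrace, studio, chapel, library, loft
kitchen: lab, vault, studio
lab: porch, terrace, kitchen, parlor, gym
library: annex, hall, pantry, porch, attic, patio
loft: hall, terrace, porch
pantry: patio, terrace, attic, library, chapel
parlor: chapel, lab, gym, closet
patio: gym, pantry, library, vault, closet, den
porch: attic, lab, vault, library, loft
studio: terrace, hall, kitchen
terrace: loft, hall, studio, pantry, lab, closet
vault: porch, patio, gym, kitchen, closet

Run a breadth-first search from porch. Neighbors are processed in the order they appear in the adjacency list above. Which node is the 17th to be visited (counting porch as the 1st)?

chapel

Visit porch; enqueue attic, lab, vault, library, loft → queue [attic, lab, vault, library, loft]
Visit attic; enqueue pantry, den → queue [lab, vault, library, loft, pantry, den]
Visit lab; enqueue terrace, kitchen, parlor, gym → queue [vault, library, loft, pantry, den, terrace, kitchen, parlor, gym]
Visit vault; enqueue patio, closet → queue [library, loft, pantry, den, terrace, kitchen, parlor, gym, patio, closet]
Visit library; enqueue annex, hall → queue [loft, pantry, den, terrace, kitchen, parlor, gym, patio, closet, annex, hall]
Visit loft → queue [pantry, den, terrace, kitchen, parlor, gym, patio, closet, annex, hall]
Visit pantry; enqueue chapel → queue [den, terrace, kitchen, parlor, gym, patio, closet, annex, hall, chapel]
Visit den → queue [terrace, kitchen, parlor, gym, patio, closet, annex, hall, chapel]
Visit terrace; enqueue studio → queue [kitchen, parlor, gym, patio, closet, annex, hall, chapel, studio]
Visit kitchen → queue [parlor, gym, patio, closet, annex, hall, chapel, studio]
Visit parlor → queue [gym, patio, closet, annex, hall, chapel, studio]
Visit gym → queue [patio, closet, annex, hall, chapel, studio]
Visit patio → queue [closet, annex, hall, chapel, studio]
Visit closet → queue [annex, hall, chapel, studio]
Visit annex → queue [hall, chapel, studio]
Visit hall → queue [chapel, studio]
Visit chapel → queue [studio]
Visit studio → queue []

Visit order: porch, attic, lab, vault, library, loft, pantry, den, terrace, kitchen, parlor, gym, patio, closet, annex, hall, chapel, studio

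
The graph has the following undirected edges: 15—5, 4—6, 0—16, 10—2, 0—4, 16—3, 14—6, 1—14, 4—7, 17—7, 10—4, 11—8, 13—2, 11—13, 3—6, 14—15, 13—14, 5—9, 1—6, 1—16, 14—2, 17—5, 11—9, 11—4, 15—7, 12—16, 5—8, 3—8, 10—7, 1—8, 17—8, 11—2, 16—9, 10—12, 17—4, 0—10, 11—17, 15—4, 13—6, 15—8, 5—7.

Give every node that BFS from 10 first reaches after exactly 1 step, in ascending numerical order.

0, 2, 4, 7, 12

Level 0: 10
Level 1: 0, 2, 4, 7, 12
Level 2: 5, 6, 11, 13, 14, 15, 16, 17
Level 3: 1, 3, 8, 9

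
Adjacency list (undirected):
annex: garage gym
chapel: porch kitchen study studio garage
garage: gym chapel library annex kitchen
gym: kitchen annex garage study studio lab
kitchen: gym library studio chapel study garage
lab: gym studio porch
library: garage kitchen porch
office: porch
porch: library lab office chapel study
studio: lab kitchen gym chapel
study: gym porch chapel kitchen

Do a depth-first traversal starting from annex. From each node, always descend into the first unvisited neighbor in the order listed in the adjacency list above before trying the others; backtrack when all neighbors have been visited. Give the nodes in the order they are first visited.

Visit annex
annex → garage
garage → gym
gym → kitchen
kitchen → library
library → porch
porch → lab
lab → studio
studio → chapel
chapel → study
porch → office

annex garage gym kitchen library porch lab studio chapel study office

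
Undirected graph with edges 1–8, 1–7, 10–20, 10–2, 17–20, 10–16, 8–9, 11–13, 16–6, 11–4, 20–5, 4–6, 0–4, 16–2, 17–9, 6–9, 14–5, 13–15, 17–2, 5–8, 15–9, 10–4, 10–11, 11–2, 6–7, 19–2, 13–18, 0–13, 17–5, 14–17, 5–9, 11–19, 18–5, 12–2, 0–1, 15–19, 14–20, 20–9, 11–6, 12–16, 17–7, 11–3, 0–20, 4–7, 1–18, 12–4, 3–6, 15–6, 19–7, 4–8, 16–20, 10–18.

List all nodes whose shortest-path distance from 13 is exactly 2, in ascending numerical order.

Level 0: 13
Level 1: 0, 11, 15, 18
Level 2: 1, 2, 3, 4, 5, 6, 9, 10, 19, 20
Level 3: 7, 8, 12, 14, 16, 17

1, 2, 3, 4, 5, 6, 9, 10, 19, 20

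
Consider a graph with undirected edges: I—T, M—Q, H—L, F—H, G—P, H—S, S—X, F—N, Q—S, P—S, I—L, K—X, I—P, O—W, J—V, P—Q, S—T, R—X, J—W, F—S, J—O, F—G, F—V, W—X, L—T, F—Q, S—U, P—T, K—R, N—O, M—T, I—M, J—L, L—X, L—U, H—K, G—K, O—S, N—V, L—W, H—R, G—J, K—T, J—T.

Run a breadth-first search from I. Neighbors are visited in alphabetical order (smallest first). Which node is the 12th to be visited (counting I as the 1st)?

G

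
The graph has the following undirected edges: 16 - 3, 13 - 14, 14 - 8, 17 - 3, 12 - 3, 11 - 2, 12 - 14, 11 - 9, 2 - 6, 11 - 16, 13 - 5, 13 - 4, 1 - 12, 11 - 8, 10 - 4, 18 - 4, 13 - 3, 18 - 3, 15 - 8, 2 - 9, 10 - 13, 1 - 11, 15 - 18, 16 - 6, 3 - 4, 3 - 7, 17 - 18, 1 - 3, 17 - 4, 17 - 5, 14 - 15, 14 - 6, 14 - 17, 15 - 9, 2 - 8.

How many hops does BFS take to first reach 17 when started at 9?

3

Level 0: 9
Level 1: 2, 11, 15
Level 2: 1, 6, 8, 14, 16, 18
Level 3: 3, 4, 12, 13, 17
Level 4: 5, 7, 10
17 first appears at level 3.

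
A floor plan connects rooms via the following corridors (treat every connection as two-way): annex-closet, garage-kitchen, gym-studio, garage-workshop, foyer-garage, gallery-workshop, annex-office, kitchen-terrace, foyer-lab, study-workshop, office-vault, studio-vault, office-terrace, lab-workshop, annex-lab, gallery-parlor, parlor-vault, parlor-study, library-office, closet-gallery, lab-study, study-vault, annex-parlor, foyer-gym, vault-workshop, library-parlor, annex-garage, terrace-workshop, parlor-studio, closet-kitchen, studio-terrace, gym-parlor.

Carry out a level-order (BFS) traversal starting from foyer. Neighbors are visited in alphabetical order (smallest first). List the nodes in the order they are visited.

Visit foyer; enqueue garage, gym, lab → queue [garage, gym, lab]
Visit garage; enqueue annex, kitchen, workshop → queue [gym, lab, annex, kitchen, workshop]
Visit gym; enqueue parlor, studio → queue [lab, annex, kitchen, workshop, parlor, studio]
Visit lab; enqueue study → queue [annex, kitchen, workshop, parlor, studio, study]
Visit annex; enqueue closet, office → queue [kitchen, workshop, parlor, studio, study, closet, office]
Visit kitchen; enqueue terrace → queue [workshop, parlor, studio, study, closet, office, terrace]
Visit workshop; enqueue gallery, vault → queue [parlor, studio, study, closet, office, terrace, gallery, vault]
Visit parlor; enqueue library → queue [studio, study, closet, office, terrace, gallery, vault, library]
Visit studio → queue [study, closet, office, terrace, gallery, vault, library]
Visit study → queue [closet, office, terrace, gallery, vault, library]
Visit closet → queue [office, terrace, gallery, vault, library]
Visit office → queue [terrace, gallery, vault, library]
Visit terrace → queue [gallery, vault, library]
Visit gallery → queue [vault, library]
Visit vault → queue [library]
Visit library → queue []

foyer → garage → gym → lab → annex → kitchen → workshop → parlor → studio → study → closet → office → terrace → gallery → vault → library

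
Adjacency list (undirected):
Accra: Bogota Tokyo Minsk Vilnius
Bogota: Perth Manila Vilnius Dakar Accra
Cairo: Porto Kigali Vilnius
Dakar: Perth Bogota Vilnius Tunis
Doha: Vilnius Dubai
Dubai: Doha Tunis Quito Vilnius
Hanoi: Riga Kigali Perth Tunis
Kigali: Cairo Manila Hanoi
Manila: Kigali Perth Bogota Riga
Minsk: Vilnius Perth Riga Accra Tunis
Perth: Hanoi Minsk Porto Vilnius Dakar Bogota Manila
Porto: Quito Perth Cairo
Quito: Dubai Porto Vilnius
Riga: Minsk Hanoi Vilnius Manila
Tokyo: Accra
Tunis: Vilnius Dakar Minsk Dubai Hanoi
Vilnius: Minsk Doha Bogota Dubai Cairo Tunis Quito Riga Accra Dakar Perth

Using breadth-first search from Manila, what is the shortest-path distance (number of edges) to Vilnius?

2

Level 0: Manila
Level 1: Bogota, Kigali, Perth, Riga
Level 2: Accra, Cairo, Dakar, Hanoi, Minsk, Porto, Vilnius
Level 3: Doha, Dubai, Quito, Tokyo, Tunis
Vilnius first appears at level 2.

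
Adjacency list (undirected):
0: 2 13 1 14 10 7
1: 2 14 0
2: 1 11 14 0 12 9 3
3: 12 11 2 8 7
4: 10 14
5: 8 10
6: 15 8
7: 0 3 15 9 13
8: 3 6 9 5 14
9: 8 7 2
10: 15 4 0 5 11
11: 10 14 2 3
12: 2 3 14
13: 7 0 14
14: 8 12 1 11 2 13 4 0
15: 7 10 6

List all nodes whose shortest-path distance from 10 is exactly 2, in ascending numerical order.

1, 2, 3, 6, 7, 8, 13, 14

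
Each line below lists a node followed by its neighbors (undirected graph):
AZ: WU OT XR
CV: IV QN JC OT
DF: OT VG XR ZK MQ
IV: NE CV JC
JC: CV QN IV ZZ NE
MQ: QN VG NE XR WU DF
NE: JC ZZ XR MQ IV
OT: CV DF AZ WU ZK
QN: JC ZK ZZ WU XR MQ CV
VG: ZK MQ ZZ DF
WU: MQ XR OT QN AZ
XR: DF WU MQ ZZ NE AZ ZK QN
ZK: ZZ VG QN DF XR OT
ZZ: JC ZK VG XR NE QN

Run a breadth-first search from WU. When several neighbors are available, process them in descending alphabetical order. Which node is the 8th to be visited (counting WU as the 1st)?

ZK

Visit WU; enqueue XR, QN, OT, MQ, AZ → queue [XR, QN, OT, MQ, AZ]
Visit XR; enqueue ZZ, ZK, NE, DF → queue [QN, OT, MQ, AZ, ZZ, ZK, NE, DF]
Visit QN; enqueue JC, CV → queue [OT, MQ, AZ, ZZ, ZK, NE, DF, JC, CV]
Visit OT → queue [MQ, AZ, ZZ, ZK, NE, DF, JC, CV]
Visit MQ; enqueue VG → queue [AZ, ZZ, ZK, NE, DF, JC, CV, VG]
Visit AZ → queue [ZZ, ZK, NE, DF, JC, CV, VG]
Visit ZZ → queue [ZK, NE, DF, JC, CV, VG]
Visit ZK → queue [NE, DF, JC, CV, VG]
Visit NE; enqueue IV → queue [DF, JC, CV, VG, IV]
Visit DF → queue [JC, CV, VG, IV]
Visit JC → queue [CV, VG, IV]
Visit CV → queue [VG, IV]
Visit VG → queue [IV]
Visit IV → queue []

Visit order: WU, XR, QN, OT, MQ, AZ, ZZ, ZK, NE, DF, JC, CV, VG, IV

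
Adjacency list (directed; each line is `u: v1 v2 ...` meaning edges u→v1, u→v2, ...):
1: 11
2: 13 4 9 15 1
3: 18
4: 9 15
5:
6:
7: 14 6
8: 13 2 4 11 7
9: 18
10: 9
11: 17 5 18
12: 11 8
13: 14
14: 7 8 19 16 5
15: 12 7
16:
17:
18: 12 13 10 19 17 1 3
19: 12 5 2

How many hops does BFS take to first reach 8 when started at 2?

3

Level 0: 2
Level 1: 1, 4, 9, 13, 15
Level 2: 7, 11, 12, 14, 18
Level 3: 3, 5, 6, 8, 10, 16, 17, 19
8 first appears at level 3.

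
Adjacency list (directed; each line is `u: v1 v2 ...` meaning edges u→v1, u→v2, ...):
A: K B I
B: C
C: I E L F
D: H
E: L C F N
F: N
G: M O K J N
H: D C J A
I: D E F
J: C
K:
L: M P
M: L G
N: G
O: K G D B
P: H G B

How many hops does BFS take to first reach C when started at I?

2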